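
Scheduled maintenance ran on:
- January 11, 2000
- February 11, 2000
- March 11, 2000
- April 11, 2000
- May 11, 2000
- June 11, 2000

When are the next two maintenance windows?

Gaps: 31, 29, 31, 30, 31 days — not constant. Every event is on the 11th of the month.
Pattern: the 11th of each month.
Next: July 2000 → July 11, 2000.
August 2000: August 11, 2000.

July 11, 2000; August 11, 2000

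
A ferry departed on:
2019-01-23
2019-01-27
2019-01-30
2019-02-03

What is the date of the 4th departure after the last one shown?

2019-02-17

Every event lands on a Wednesday or Sunday (gaps cycle 4, 3, 4).
So the schedule is: every Wednesday and Sunday.
The following Wednesday is 2019-02-06.
The following Sunday is 2019-02-10.
Next Wednesday: 2019-02-13.
Next Sunday: 2019-02-17.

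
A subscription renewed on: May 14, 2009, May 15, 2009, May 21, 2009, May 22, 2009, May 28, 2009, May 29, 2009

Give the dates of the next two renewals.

June 4, 2009; June 5, 2009

Gaps: 1, 6, 1, 6, 1 days — not constant, but cyclic with period 2.
The events fall on every Thursday and Friday.
The following Thursday is June 4, 2009.
Next Friday: June 5, 2009.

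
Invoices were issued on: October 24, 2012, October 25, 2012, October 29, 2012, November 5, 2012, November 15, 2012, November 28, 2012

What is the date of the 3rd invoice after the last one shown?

Intervals are 1, 4, 7, 10, 13 days — an arithmetic progression with common difference 3.
Next gap: 16 days. November 28, 2012 + 16 days = December 14, 2012.
Next gap: 19 days. December 14, 2012 + 19 days = January 2, 2013.
Next gap: 22 days. January 2, 2013 + 22 days = January 24, 2013.

January 24, 2013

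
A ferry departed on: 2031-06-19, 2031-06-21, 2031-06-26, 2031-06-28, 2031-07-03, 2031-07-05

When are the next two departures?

The gap pattern 2, 5, 2, 5, 2 repeats every 2 events.
These are the Thursdays and Saturdays of each week.
Next Thursday: 2031-07-10.
Next Saturday: 2031-07-12.

2031-07-10, 2031-07-12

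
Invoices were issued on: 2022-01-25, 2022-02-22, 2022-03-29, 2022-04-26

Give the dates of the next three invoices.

These are Tuesdays with 28, 35, 28-day gaps.
Each is the final Tuesday of its month — 2022-03-29 is past the 28th, so '4th Tuesday' doesn't fit.
Last Tuesday of May 2022: 2022-05-31.
Last Tuesday of June 2022: 2022-06-28.
Last Tuesday of July 2022: 2022-07-26.

2022-05-31, 2022-06-28, 2022-07-26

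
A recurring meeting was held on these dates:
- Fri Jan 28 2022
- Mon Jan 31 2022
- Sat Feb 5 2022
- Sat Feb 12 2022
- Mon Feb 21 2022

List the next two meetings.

Fri Mar 4 2022, Thu Mar 17 2022

Intervals are 3, 5, 7, 9 days — an arithmetic progression with common difference 2.
Next gap: 11 days. Mon Feb 21 2022 + 11 days = Fri Mar 4 2022.
Next gap: 13 days. Fri Mar 4 2022 + 13 days = Thu Mar 17 2022.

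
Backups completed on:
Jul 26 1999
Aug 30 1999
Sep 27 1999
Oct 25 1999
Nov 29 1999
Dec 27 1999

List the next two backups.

Jan 31 2000, Feb 28 2000

Every date is a Monday; gaps 35, 28, 28, 35, 28 days.
Each is the last Monday of its month (at least one falls on the 29th or later, ruling out '4th Monday').
January 2000 ends with Monday Jan 31 2000.
Last Monday of February 2000: Feb 28 2000.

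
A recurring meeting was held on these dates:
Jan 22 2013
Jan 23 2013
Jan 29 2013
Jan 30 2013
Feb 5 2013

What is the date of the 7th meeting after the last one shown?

Feb 27 2013

Gaps: 1, 6, 1, 6 days — not constant, but cyclic with period 2.
The events fall on every Tuesday and Wednesday.
The following Wednesday is Feb 6 2013.
Next Tuesday: Feb 12 2013.
The following Wednesday is Feb 13 2013.
The following Tuesday is Feb 19 2013.
The following Wednesday is Feb 20 2013.
The following Tuesday is Feb 26 2013.
The following Wednesday is Feb 27 2013.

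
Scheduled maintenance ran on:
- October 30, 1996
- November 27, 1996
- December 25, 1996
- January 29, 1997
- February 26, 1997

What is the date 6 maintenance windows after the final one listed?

August 27, 1997

These are Wednesdays with 28, 28, 35, 28-day gaps.
Each is the final Wednesday of its month — October 30, 1996 is past the 28th, so '4th Wednesday' doesn't fit.
Last Wednesday of March 1997: March 26, 1997.
Last Wednesday of April 1997: April 30, 1997.
Last Wednesday of May 1997: May 28, 1997.
Last Wednesday of June 1997: June 25, 1997.
July 1997 ends with Wednesday July 30, 1997.
August 1997 ends with Wednesday August 27, 1997.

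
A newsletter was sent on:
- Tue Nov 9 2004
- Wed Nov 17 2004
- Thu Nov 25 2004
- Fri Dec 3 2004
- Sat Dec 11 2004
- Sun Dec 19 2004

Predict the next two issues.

Mon Dec 27 2004, Tue Jan 4 2005

Gaps between consecutive events: 8, 8, 8, 8, 8 days — a constant 8-day interval.
Sun Dec 19 2004 + 8 days = Mon Dec 27 2004.
Mon Dec 27 2004 + 8 days = Tue Jan 4 2005.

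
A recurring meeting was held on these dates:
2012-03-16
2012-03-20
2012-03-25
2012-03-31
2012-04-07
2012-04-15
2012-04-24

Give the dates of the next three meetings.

The spacing grows by 1 each time: 4, 5, 6, 7, 8, 9 days.
Next gap: 10 days. 2012-04-24 + 10 days = 2012-05-04.
Next gap: 11 days. 2012-05-04 + 11 days = 2012-05-15.
Next gap: 12 days. 2012-05-15 + 12 days = 2012-05-27.

2012-05-04, 2012-05-15, 2012-05-27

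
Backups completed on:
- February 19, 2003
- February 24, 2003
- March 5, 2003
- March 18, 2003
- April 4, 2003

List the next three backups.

Gaps: 5, 9, 13, 17 days — each gap is 4 larger than the previous one.
Next gap: 21 days. April 4, 2003 + 21 days = April 25, 2003.
Next gap: 25 days. April 25, 2003 + 25 days = May 20, 2003.
Next gap: 29 days. May 20, 2003 + 29 days = June 18, 2003.

April 25, 2003; May 20, 2003; June 18, 2003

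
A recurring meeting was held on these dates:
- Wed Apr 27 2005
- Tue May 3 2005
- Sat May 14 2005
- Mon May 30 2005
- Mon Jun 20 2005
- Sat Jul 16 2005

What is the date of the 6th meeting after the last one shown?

Mon Apr 3 2006

The spacing grows by 5 each time: 6, 11, 16, 21, 26 days.
Next gap: 31 days. Sat Jul 16 2005 + 31 days = Tue Aug 16 2005.
Next gap: 36 days. Tue Aug 16 2005 + 36 days = Wed Sep 21 2005.
Next gap: 41 days. Wed Sep 21 2005 + 41 days = Tue Nov 1 2005.
Next gap: 46 days. Tue Nov 1 2005 + 46 days = Sat Dec 17 2005.
Next gap: 51 days. Sat Dec 17 2005 + 51 days = Mon Feb 6 2006.
Next gap: 56 days. Mon Feb 6 2006 + 56 days = Mon Apr 3 2006.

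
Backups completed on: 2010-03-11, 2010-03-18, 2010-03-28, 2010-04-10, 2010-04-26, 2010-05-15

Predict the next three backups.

Gaps: 7, 10, 13, 16, 19 days — each gap is 3 larger than the previous one.
Next gap: 22 days. 2010-05-15 + 22 days = 2010-06-06.
Next gap: 25 days. 2010-06-06 + 25 days = 2010-07-01.
Next gap: 28 days. 2010-07-01 + 28 days = 2010-07-29.

2010-06-06, 2010-07-01, 2010-07-29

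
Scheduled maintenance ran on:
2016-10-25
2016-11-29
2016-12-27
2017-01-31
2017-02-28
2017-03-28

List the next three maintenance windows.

All Tuesdays; the gaps (35, 28, 35, 28, 28) vary with month length.
This is the last Tuesday of each month.
Last Tuesday of April 2017: 2017-04-25.
May 2017 ends with Tuesday 2017-05-30.
June 2017 ends with Tuesday 2017-06-27.

2017-04-25, 2017-05-30, 2017-06-27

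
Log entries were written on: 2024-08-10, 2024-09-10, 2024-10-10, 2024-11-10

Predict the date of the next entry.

Gaps: 31, 30, 31 days — not constant. Every event is on the 10th of the month.
Pattern: the 10th of each month.
December 2024: 2024-12-10.

2024-12-10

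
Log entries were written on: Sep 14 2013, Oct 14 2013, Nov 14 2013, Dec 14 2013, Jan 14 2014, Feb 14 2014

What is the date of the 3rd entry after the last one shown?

Gaps: 30, 31, 30, 31, 31 days — not constant. Every event is on the 14th of the month.
Pattern: the 14th of each month.
Next: March 2014 → Mar 14 2014.
Next: April 2014 → Apr 14 2014.
Next: May 2014 → May 14 2014.

May 14 2014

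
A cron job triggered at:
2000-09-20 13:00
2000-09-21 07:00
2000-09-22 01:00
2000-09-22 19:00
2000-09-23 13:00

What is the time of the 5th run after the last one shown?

2000-09-27 07:00

The interval is a steady 18 hours (18, 18, 18, 18).
2000-09-23 13:00 + 18 h = 2000-09-24 07:00.
2000-09-24 07:00 + 18 h = 2000-09-25 01:00.
2000-09-25 01:00 + 18 h = 2000-09-25 19:00.
2000-09-25 19:00 + 18 h = 2000-09-26 13:00.
2000-09-26 13:00 + 18 h = 2000-09-27 07:00.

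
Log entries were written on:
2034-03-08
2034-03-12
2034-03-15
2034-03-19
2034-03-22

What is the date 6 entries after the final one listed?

2034-04-12

Every event lands on a Wednesday or Sunday (gaps cycle 4, 3, 4, 3).
So the schedule is: every Wednesday and Sunday.
The following Sunday is 2034-03-26.
Next Wednesday: 2034-03-29.
The following Sunday is 2034-04-02.
Next Wednesday: 2034-04-05.
The following Sunday is 2034-04-09.
The following Wednesday is 2034-04-12.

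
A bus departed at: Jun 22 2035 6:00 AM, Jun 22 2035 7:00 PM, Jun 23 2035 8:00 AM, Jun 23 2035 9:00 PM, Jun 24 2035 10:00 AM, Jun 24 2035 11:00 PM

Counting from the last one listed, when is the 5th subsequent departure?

Jun 27 2035 4:00 PM

Spacing: 13, 13, 13, 13, 13 h — constant 13 h.
Jun 24 2035 11:00 PM + 13 h = Jun 25 2035 12:00 PM.
Jun 25 2035 12:00 PM + 13 h = Jun 26 2035 1:00 AM.
Jun 26 2035 1:00 AM + 13 h = Jun 26 2035 2:00 PM.
Jun 26 2035 2:00 PM + 13 h = Jun 27 2035 3:00 AM.
Jun 27 2035 3:00 AM + 13 h = Jun 27 2035 4:00 PM.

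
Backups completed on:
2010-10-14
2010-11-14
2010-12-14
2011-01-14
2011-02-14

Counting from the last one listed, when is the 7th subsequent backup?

2011-09-14

The day-of-month is always 14 (31, 30, 31, 31 days between events).
So this recurs on the 14th of each month.
Next: March 2011 → 2011-03-14.
April 2011: 2011-04-14.
May 2011: 2011-05-14.
Next: June 2011 → 2011-06-14.
July 2011: 2011-07-14.
Next: August 2011 → 2011-08-14.
Next: September 2011 → 2011-09-14.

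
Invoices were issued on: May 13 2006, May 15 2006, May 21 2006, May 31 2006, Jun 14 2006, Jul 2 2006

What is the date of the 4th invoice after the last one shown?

Oct 22 2006

Intervals are 2, 6, 10, 14, 18 days — an arithmetic progression with common difference 4.
Next gap: 22 days. Jul 2 2006 + 22 days = Jul 24 2006.
Next gap: 26 days. Jul 24 2006 + 26 days = Aug 19 2006.
Next gap: 30 days. Aug 19 2006 + 30 days = Sep 18 2006.
Next gap: 34 days. Sep 18 2006 + 34 days = Oct 22 2006.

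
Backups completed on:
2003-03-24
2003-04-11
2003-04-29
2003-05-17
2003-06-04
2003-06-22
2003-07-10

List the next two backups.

Every event comes 18 days after the last (18, 18, 18, 18, 18, 18).
2003-07-10 + 18 days = 2003-07-28.
2003-07-28 + 18 days = 2003-08-15.

2003-07-28, 2003-08-15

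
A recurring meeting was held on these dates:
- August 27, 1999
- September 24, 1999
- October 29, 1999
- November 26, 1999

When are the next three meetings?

December 31, 1999; January 28, 2000; February 25, 2000

All Fridays; the gaps (28, 35, 28) vary with month length.
This is the last Friday of each month.
December 1999 ends with Friday December 31, 1999.
January 2000 ends with Friday January 28, 2000.
February 2000 ends with Friday February 25, 2000.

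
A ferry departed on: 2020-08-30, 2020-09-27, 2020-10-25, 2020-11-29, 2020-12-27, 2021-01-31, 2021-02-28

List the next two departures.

2021-03-28, 2021-04-25

These are Sundays with 28, 28, 35, 28, 35, 28-day gaps.
Each is the final Sunday of its month — 2020-08-30 is past the 28th, so '4th Sunday' doesn't fit.
March 2021 ends with Sunday 2021-03-28.
Last Sunday of April 2021: 2021-04-25.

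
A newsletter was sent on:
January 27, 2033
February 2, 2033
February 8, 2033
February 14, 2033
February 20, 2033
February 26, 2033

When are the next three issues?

The spacing is 6, 6, 6, 6, 6 days — always 6 days.
February 26, 2033 + 6 days = March 4, 2033.
March 4, 2033 + 6 days = March 10, 2033.
March 10, 2033 + 6 days = March 16, 2033.

March 4, 2033; March 10, 2033; March 16, 2033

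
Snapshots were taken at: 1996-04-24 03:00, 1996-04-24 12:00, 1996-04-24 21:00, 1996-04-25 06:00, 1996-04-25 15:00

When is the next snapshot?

Gaps: 9, 9, 9, 9 hours — each event is 9 hours after the previous one.
1996-04-25 15:00 + 9 h = 1996-04-26 00:00.

1996-04-26 00:00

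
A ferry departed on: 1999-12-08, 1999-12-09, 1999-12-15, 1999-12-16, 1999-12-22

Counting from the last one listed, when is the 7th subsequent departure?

Every event lands on a Wednesday or Thursday (gaps cycle 1, 6, 1, 6).
So the schedule is: every Wednesday and Thursday.
Next Thursday: 1999-12-23.
The following Wednesday is 1999-12-29.
Next Thursday: 1999-12-30.
The following Wednesday is 2000-01-05.
The following Thursday is 2000-01-06.
Next Wednesday: 2000-01-12.
The following Thursday is 2000-01-13.

2000-01-13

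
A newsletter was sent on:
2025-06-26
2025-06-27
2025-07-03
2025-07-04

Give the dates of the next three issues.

Every event lands on a Thursday or Friday (gaps cycle 1, 6, 1).
So the schedule is: every Thursday and Friday.
Next Thursday: 2025-07-10.
The following Friday is 2025-07-11.
Next Thursday: 2025-07-17.

2025-07-10, 2025-07-11, 2025-07-17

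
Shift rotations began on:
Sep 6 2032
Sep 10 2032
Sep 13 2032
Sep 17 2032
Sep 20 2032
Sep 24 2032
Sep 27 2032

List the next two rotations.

Oct 1 2032, Oct 4 2032

Gaps: 4, 3, 4, 3, 4, 3 days — not constant, but cyclic with period 2.
The events fall on every Monday and Friday.
The following Friday is Oct 1 2032.
The following Monday is Oct 4 2032.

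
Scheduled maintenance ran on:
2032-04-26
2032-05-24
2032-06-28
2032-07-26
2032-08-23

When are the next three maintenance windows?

Gaps: 28, 35, 28, 28 days — a mix of 28 and 35. Every date is a Monday.
Each is the 4th Monday of its month.
September 2032 — 4th Monday is 2032-09-27.
4th Monday of October 2032: 2032-10-25.
4th Monday of November 2032: 2032-11-22.

2032-09-27, 2032-10-25, 2032-11-22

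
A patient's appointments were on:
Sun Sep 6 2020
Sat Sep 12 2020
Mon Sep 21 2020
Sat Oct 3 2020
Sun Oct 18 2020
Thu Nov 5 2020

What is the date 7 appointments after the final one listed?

Thu Jun 3 2021

The spacing grows by 3 each time: 6, 9, 12, 15, 18 days.
Next gap: 21 days. Thu Nov 5 2020 + 21 days = Thu Nov 26 2020.
Next gap: 24 days. Thu Nov 26 2020 + 24 days = Sun Dec 20 2020.
Next gap: 27 days. Sun Dec 20 2020 + 27 days = Sat Jan 16 2021.
Next gap: 30 days. Sat Jan 16 2021 + 30 days = Mon Feb 15 2021.
Next gap: 33 days. Mon Feb 15 2021 + 33 days = Sat Mar 20 2021.
Next gap: 36 days. Sat Mar 20 2021 + 36 days = Sun Apr 25 2021.
Next gap: 39 days. Sun Apr 25 2021 + 39 days = Thu Jun 3 2021.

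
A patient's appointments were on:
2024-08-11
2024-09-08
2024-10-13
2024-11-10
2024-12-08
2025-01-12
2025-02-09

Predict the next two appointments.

2025-03-09, 2025-04-13

These are Sundays at 28- or 35-day spacing (28, 35, 28, 28, 35, 28).
The pattern: 2nd Sunday of the month.
2nd Sunday of March 2025: 2025-03-09.
2nd Sunday of April 2025: 2025-04-13.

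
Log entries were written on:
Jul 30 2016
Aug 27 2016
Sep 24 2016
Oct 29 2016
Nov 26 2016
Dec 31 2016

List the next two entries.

Jan 28 2017, Feb 25 2017

Every date is a Saturday; gaps 28, 28, 35, 28, 35 days.
Each is the last Saturday of its month (at least one falls on the 29th or later, ruling out '4th Saturday').
January 2017 ends with Saturday Jan 28 2017.
February 2017 ends with Saturday Feb 25 2017.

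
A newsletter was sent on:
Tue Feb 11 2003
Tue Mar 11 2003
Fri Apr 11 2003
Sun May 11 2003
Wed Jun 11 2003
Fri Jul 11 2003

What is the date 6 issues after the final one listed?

Sun Jan 11 2004

The day-of-month is always 11 (28, 31, 30, 31, 30 days between events).
So this recurs on the 11th of each month.
August 2003: Mon Aug 11 2003.
September 2003: Thu Sep 11 2003.
Next: October 2003 → Sat Oct 11 2003.
Next: November 2003 → Tue Nov 11 2003.
December 2003: Thu Dec 11 2003.
Next: January 2004 → Sun Jan 11 2004.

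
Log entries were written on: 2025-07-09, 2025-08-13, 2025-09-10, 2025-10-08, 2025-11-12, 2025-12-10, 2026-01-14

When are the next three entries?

Gaps: 35, 28, 28, 35, 28, 35 days — a mix of 28 and 35. Every date is a Wednesday.
Each is the 2nd Wednesday of its month.
2nd Wednesday of February 2026: 2026-02-11.
2nd Wednesday of March 2026: 2026-03-11.
2nd Wednesday of April 2026: 2026-04-08.

2026-02-11, 2026-03-11, 2026-04-08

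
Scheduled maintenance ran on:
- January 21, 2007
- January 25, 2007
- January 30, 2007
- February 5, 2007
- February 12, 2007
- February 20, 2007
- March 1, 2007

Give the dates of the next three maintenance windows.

March 11, 2007; March 22, 2007; April 3, 2007

The spacing grows by 1 each time: 4, 5, 6, 7, 8, 9 days.
Next gap: 10 days. March 1, 2007 + 10 days = March 11, 2007.
Next gap: 11 days. March 11, 2007 + 11 days = March 22, 2007.
Next gap: 12 days. March 22, 2007 + 12 days = April 3, 2007.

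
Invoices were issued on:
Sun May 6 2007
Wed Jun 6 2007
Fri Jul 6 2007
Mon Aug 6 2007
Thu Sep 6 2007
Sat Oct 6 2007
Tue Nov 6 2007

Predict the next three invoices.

Each date is the 6th; the gaps (31, 30, 31, 31, 30, 31) track the month lengths.
The rule is the 6th of each month.
December 2007: Thu Dec 6 2007.
January 2008: Sun Jan 6 2008.
Next: February 2008 → Wed Feb 6 2008.

Thu Dec 6 2007, Sun Jan 6 2008, Wed Feb 6 2008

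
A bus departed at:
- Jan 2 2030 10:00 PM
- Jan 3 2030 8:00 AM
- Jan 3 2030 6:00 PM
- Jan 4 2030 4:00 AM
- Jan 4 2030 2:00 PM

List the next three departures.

Spacing: 10, 10, 10, 10 h — constant 10 h.
Jan 4 2030 2:00 PM + 10 h = Jan 5 2030 12:00 AM.
Jan 5 2030 12:00 AM + 10 h = Jan 5 2030 10:00 AM.
Jan 5 2030 10:00 AM + 10 h = Jan 5 2030 8:00 PM.

Jan 5 2030 12:00 AM, Jan 5 2030 10:00 AM, Jan 5 2030 8:00 PM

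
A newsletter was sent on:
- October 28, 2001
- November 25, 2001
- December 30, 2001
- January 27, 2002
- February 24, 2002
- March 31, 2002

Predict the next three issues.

April 28, 2002; May 26, 2002; June 30, 2002

These are Sundays with 28, 35, 28, 28, 35-day gaps.
Each is the final Sunday of its month — December 30, 2001 is past the 28th, so '4th Sunday' doesn't fit.
Last Sunday of April 2002: April 28, 2002.
May 2002 ends with Sunday May 26, 2002.
June 2002 ends with Sunday June 30, 2002.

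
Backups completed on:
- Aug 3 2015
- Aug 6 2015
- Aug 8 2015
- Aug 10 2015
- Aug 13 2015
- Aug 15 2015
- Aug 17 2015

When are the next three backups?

Aug 20 2015, Aug 22 2015, Aug 24 2015

The gap pattern 3, 2, 2, 3, 2, 2 repeats every 3 events.
These are the Mondays, Thursdays and Saturdays of each week.
The following Thursday is Aug 20 2015.
The following Saturday is Aug 22 2015.
The following Monday is Aug 24 2015.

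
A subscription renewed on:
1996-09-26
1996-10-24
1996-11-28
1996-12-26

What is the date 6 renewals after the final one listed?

1997-06-26

All dates are Thursdays, 28, 35, 28 days apart.
Specifically, the 4th Thursday of each month.
January 1997 — 4th Thursday is 1997-01-23.
4th Thursday of February 1997: 1997-02-27.
March 1997 — 4th Thursday is 1997-03-27.
April 1997 — 4th Thursday is 1997-04-24.
May 1997 — 4th Thursday is 1997-05-22.
June 1997 — 4th Thursday is 1997-06-26.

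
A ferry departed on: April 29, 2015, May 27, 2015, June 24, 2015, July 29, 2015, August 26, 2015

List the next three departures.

These are Wednesdays with 28, 28, 35, 28-day gaps.
Each is the final Wednesday of its month — April 29, 2015 is past the 28th, so '4th Wednesday' doesn't fit.
Last Wednesday of September 2015: September 30, 2015.
October 2015 ends with Wednesday October 28, 2015.
Last Wednesday of November 2015: November 25, 2015.

September 30, 2015; October 28, 2015; November 25, 2015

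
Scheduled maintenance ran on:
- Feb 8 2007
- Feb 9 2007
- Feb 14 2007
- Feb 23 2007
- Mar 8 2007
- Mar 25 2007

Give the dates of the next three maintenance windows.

Apr 15 2007, May 10 2007, Jun 8 2007

Gaps: 1, 5, 9, 13, 17 days — each gap is 4 larger than the previous one.
Next gap: 21 days. Mar 25 2007 + 21 days = Apr 15 2007.
Next gap: 25 days. Apr 15 2007 + 25 days = May 10 2007.
Next gap: 29 days. May 10 2007 + 29 days = Jun 8 2007.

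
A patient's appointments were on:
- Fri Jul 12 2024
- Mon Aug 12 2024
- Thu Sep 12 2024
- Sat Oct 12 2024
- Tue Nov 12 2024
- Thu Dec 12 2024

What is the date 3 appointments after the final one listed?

The day-of-month is always 12 (31, 31, 30, 31, 30 days between events).
So this recurs on the 12th of each month.
January 2025: Sun Jan 12 2025.
February 2025: Wed Feb 12 2025.
Next: March 2025 → Wed Mar 12 2025.

Wed Mar 12 2025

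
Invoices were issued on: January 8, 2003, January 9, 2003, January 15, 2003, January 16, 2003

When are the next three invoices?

Every event lands on a Wednesday or Thursday (gaps cycle 1, 6, 1).
So the schedule is: every Wednesday and Thursday.
The following Wednesday is January 22, 2003.
The following Thursday is January 23, 2003.
Next Wednesday: January 29, 2003.

January 22, 2003; January 23, 2003; January 29, 2003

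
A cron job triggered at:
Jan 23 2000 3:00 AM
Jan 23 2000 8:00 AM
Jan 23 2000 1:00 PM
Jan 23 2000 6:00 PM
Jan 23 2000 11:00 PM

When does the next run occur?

Jan 24 2000 4:00 AM

Gaps: 5, 5, 5, 5 hours — each event is 5 hours after the previous one.
Jan 23 2000 11:00 PM + 5 h = Jan 24 2000 4:00 AM.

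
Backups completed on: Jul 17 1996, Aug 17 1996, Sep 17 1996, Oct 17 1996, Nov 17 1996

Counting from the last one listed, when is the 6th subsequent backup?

May 17 1997

The day-of-month is always 17 (31, 31, 30, 31 days between events).
So this recurs on the 17th of each month.
Next: December 1996 → Dec 17 1996.
January 1997: Jan 17 1997.
Next: February 1997 → Feb 17 1997.
March 1997: Mar 17 1997.
April 1997: Apr 17 1997.
May 1997: May 17 1997.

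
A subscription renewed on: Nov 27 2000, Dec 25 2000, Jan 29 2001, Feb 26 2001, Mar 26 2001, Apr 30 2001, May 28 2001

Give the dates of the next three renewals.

All Mondays; the gaps (28, 35, 28, 28, 35, 28) vary with month length.
This is the last Monday of each month.
June 2001 ends with Monday Jun 25 2001.
Last Monday of July 2001: Jul 30 2001.
Last Monday of August 2001: Aug 27 2001.

Jun 25 2001, Jul 30 2001, Aug 27 2001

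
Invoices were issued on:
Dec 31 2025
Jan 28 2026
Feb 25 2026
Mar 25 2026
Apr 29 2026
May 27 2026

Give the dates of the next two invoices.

Jun 24 2026, Jul 29 2026

These are Wednesdays with 28, 28, 28, 35, 28-day gaps.
Each is the final Wednesday of its month — Dec 31 2025 is past the 28th, so '4th Wednesday' doesn't fit.
Last Wednesday of June 2026: Jun 24 2026.
July 2026 ends with Wednesday Jul 29 2026.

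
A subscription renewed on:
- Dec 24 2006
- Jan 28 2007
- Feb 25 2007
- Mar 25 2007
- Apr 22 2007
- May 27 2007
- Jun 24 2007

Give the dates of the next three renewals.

Jul 22 2007, Aug 26 2007, Sep 23 2007

Gaps: 35, 28, 28, 28, 35, 28 days — a mix of 28 and 35. Every date is a Sunday.
Each is the 4th Sunday of its month.
4th Sunday of July 2007: Jul 22 2007.
4th Sunday of August 2007: Aug 26 2007.
September 2007 — 4th Sunday is Sep 23 2007.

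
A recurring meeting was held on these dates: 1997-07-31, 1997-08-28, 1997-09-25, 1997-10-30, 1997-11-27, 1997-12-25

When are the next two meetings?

Every date is a Thursday; gaps 28, 28, 35, 28, 28 days.
Each is the last Thursday of its month (at least one falls on the 29th or later, ruling out '4th Thursday').
Last Thursday of January 1998: 1998-01-29.
February 1998 ends with Thursday 1998-02-26.

1998-01-29, 1998-02-26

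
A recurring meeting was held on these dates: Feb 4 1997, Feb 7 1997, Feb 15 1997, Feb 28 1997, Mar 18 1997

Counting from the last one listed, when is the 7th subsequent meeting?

Dec 9 1997

The spacing grows by 5 each time: 3, 8, 13, 18 days.
Next gap: 23 days. Mar 18 1997 + 23 days = Apr 10 1997.
Next gap: 28 days. Apr 10 1997 + 28 days = May 8 1997.
Next gap: 33 days. May 8 1997 + 33 days = Jun 10 1997.
Next gap: 38 days. Jun 10 1997 + 38 days = Jul 18 1997.
Next gap: 43 days. Jul 18 1997 + 43 days = Aug 30 1997.
Next gap: 48 days. Aug 30 1997 + 48 days = Oct 17 1997.
Next gap: 53 days. Oct 17 1997 + 53 days = Dec 9 1997.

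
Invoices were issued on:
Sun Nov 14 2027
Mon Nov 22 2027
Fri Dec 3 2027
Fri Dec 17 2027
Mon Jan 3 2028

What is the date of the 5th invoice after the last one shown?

Fri May 12 2028

Gaps: 8, 11, 14, 17 days — each gap is 3 larger than the previous one.
Next gap: 20 days. Mon Jan 3 2028 + 20 days = Sun Jan 23 2028.
Next gap: 23 days. Sun Jan 23 2028 + 23 days = Tue Feb 15 2028.
Next gap: 26 days. Tue Feb 15 2028 + 26 days = Sun Mar 12 2028.
Next gap: 29 days. Sun Mar 12 2028 + 29 days = Mon Apr 10 2028.
Next gap: 32 days. Mon Apr 10 2028 + 32 days = Fri May 12 2028.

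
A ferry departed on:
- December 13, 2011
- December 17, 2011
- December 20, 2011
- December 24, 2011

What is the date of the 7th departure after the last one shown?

January 17, 2012

The gap pattern 4, 3, 4 repeats every 2 events.
These are the Tuesdays and Saturdays of each week.
The following Tuesday is December 27, 2011.
The following Saturday is December 31, 2011.
Next Tuesday: January 3, 2012.
The following Saturday is January 7, 2012.
The following Tuesday is January 10, 2012.
The following Saturday is January 14, 2012.
Next Tuesday: January 17, 2012.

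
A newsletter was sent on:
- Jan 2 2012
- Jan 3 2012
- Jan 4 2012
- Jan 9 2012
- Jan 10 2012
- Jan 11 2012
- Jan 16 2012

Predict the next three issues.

Every event lands on a Monday or Tuesday or Wednesday (gaps cycle 1, 1, 5, 1, 1, 5).
So the schedule is: every Monday, Tuesday and Wednesday.
Next Tuesday: Jan 17 2012.
The following Wednesday is Jan 18 2012.
The following Monday is Jan 23 2012.

Jan 17 2012, Jan 18 2012, Jan 23 2012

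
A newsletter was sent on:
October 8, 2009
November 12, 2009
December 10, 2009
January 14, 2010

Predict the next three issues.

February 11, 2010; March 11, 2010; April 8, 2010

These are Thursdays at 28- or 35-day spacing (35, 28, 35).
The pattern: 2nd Thursday of the month.
February 2010 — 2nd Thursday is February 11, 2010.
2nd Thursday of March 2010: March 11, 2010.
April 2010 — 2nd Thursday is April 8, 2010.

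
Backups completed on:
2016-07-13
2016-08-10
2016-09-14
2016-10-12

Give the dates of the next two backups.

All dates are Wednesdays, 28, 35, 28 days apart.
Specifically, the 2nd Wednesday of each month.
November 2016 — 2nd Wednesday is 2016-11-09.
December 2016 — 2nd Wednesday is 2016-12-14.

2016-11-09, 2016-12-14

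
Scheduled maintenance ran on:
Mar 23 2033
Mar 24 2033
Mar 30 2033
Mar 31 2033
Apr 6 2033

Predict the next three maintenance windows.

Apr 7 2033, Apr 13 2033, Apr 14 2033

The gap pattern 1, 6, 1, 6 repeats every 2 events.
These are the Wednesdays and Thursdays of each week.
Next Thursday: Apr 7 2033.
The following Wednesday is Apr 13 2033.
The following Thursday is Apr 14 2033.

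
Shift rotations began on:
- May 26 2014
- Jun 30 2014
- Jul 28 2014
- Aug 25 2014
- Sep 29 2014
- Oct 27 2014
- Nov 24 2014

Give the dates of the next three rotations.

All Mondays; the gaps (35, 28, 28, 35, 28, 28) vary with month length.
This is the last Monday of each month.
December 2014 ends with Monday Dec 29 2014.
Last Monday of January 2015: Jan 26 2015.
February 2015 ends with Monday Feb 23 2015.

Dec 29 2014, Jan 26 2015, Feb 23 2015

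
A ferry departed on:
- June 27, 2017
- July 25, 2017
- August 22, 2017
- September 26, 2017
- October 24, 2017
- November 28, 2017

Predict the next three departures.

December 26, 2017; January 23, 2018; February 27, 2018

These are Tuesdays at 28- or 35-day spacing (28, 28, 35, 28, 35).
The pattern: 4th Tuesday of the month.
4th Tuesday of December 2017: December 26, 2017.
January 2018 — 4th Tuesday is January 23, 2018.
February 2018 — 4th Tuesday is February 27, 2018.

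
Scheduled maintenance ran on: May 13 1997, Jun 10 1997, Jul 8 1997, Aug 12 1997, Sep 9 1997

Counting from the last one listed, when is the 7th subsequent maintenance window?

Apr 14 1998

Gaps: 28, 28, 35, 28 days — a mix of 28 and 35. Every date is a Tuesday.
Each is the 2nd Tuesday of its month.
October 1997 — 2nd Tuesday is Oct 14 1997.
November 1997 — 2nd Tuesday is Nov 11 1997.
2nd Tuesday of December 1997: Dec 9 1997.
2nd Tuesday of January 1998: Jan 13 1998.
2nd Tuesday of February 1998: Feb 10 1998.
2nd Tuesday of March 1998: Mar 10 1998.
April 1998 — 2nd Tuesday is Apr 14 1998.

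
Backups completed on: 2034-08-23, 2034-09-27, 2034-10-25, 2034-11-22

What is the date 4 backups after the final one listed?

2035-03-28

Gaps: 35, 28, 28 days — a mix of 28 and 35. Every date is a Wednesday.
Each is the 4th Wednesday of its month.
4th Wednesday of December 2034: 2034-12-27.
4th Wednesday of January 2035: 2035-01-24.
4th Wednesday of February 2035: 2035-02-28.
4th Wednesday of March 2035: 2035-03-28.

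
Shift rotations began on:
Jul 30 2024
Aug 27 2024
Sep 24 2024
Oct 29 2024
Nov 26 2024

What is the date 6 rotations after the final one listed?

All Tuesdays; the gaps (28, 28, 35, 28) vary with month length.
This is the last Tuesday of each month.
Last Tuesday of December 2024: Dec 31 2024.
Last Tuesday of January 2025: Jan 28 2025.
February 2025 ends with Tuesday Feb 25 2025.
Last Tuesday of March 2025: Mar 25 2025.
April 2025 ends with Tuesday Apr 29 2025.
Last Tuesday of May 2025: May 27 2025.

May 27 2025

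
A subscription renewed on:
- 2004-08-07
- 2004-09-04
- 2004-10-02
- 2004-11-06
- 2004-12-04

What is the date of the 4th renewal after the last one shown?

2005-04-02

These are Saturdays at 28- or 35-day spacing (28, 28, 35, 28).
The pattern: 1st Saturday of the month.
1st Saturday of January 2005: 2005-01-01.
February 2005 — 1st Saturday is 2005-02-05.
1st Saturday of March 2005: 2005-03-05.
1st Saturday of April 2005: 2005-04-02.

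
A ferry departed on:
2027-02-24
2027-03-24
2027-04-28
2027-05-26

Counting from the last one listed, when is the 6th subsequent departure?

2027-11-24

All dates are Wednesdays, 28, 35, 28 days apart.
Specifically, the 4th Wednesday of each month.
4th Wednesday of June 2027: 2027-06-23.
July 2027 — 4th Wednesday is 2027-07-28.
August 2027 — 4th Wednesday is 2027-08-25.
4th Wednesday of September 2027: 2027-09-22.
4th Wednesday of October 2027: 2027-10-27.
November 2027 — 4th Wednesday is 2027-11-24.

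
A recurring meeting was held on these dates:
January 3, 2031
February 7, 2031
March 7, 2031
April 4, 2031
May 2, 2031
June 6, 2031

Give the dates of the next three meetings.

July 4, 2031; August 1, 2031; September 5, 2031

Gaps: 35, 28, 28, 28, 35 days — a mix of 28 and 35. Every date is a Friday.
Each is the 1st Friday of its month.
July 2031 — 1st Friday is July 4, 2031.
1st Friday of August 2031: August 1, 2031.
1st Friday of September 2031: September 5, 2031.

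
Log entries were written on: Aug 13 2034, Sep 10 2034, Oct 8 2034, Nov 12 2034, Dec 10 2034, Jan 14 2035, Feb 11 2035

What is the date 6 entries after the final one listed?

Aug 12 2035

All dates are Sundays, 28, 28, 35, 28, 35, 28 days apart.
Specifically, the 2nd Sunday of each month.
2nd Sunday of March 2035: Mar 11 2035.
2nd Sunday of April 2035: Apr 8 2035.
2nd Sunday of May 2035: May 13 2035.
June 2035 — 2nd Sunday is Jun 10 2035.
2nd Sunday of July 2035: Jul 8 2035.
August 2035 — 2nd Sunday is Aug 12 2035.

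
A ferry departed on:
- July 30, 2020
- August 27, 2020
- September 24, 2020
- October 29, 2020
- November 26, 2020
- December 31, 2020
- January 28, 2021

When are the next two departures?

February 25, 2021; March 25, 2021

Every date is a Thursday; gaps 28, 28, 35, 28, 35, 28 days.
Each is the last Thursday of its month (at least one falls on the 29th or later, ruling out '4th Thursday').
February 2021 ends with Thursday February 25, 2021.
March 2021 ends with Thursday March 25, 2021.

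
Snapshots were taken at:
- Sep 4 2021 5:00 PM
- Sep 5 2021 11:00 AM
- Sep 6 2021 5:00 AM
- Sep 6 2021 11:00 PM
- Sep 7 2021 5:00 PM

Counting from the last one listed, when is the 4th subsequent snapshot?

Sep 10 2021 5:00 PM

The interval is a steady 18 hours (18, 18, 18, 18).
Sep 7 2021 5:00 PM + 18 h = Sep 8 2021 11:00 AM.
Sep 8 2021 11:00 AM + 18 h = Sep 9 2021 5:00 AM.
Sep 9 2021 5:00 AM + 18 h = Sep 9 2021 11:00 PM.
Sep 9 2021 11:00 PM + 18 h = Sep 10 2021 5:00 PM.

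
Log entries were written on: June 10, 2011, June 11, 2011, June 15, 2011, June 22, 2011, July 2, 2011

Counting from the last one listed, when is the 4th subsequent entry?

Gaps: 1, 4, 7, 10 days — each gap is 3 larger than the previous one.
Next gap: 13 days. July 2, 2011 + 13 days = July 15, 2011.
Next gap: 16 days. July 15, 2011 + 16 days = July 31, 2011.
Next gap: 19 days. July 31, 2011 + 19 days = August 19, 2011.
Next gap: 22 days. August 19, 2011 + 22 days = September 10, 2011.

September 10, 2011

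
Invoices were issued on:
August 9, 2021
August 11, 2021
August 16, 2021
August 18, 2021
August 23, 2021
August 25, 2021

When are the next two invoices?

The gap pattern 2, 5, 2, 5, 2 repeats every 2 events.
These are the Mondays and Wednesdays of each week.
The following Monday is August 30, 2021.
The following Wednesday is September 1, 2021.

August 30, 2021; September 1, 2021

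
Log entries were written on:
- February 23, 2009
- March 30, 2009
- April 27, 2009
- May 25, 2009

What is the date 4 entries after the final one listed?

September 28, 2009

Every date is a Monday; gaps 35, 28, 28 days.
Each is the last Monday of its month (at least one falls on the 29th or later, ruling out '4th Monday').
June 2009 ends with Monday June 29, 2009.
Last Monday of July 2009: July 27, 2009.
August 2009 ends with Monday August 31, 2009.
Last Monday of September 2009: September 28, 2009.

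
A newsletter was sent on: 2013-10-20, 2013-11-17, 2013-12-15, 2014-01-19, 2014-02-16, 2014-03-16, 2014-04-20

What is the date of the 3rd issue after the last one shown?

2014-07-20

Gaps: 28, 28, 35, 28, 28, 35 days — a mix of 28 and 35. Every date is a Sunday.
Each is the 3rd Sunday of its month.
3rd Sunday of May 2014: 2014-05-18.
3rd Sunday of June 2014: 2014-06-15.
July 2014 — 3rd Sunday is 2014-07-20.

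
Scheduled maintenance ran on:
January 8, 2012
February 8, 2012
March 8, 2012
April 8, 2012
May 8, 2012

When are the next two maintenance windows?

Each date is the 8th; the gaps (31, 29, 31, 30) track the month lengths.
The rule is the 8th of each month.
June 2012: June 8, 2012.
Next: July 2012 → July 8, 2012.

June 8, 2012; July 8, 2012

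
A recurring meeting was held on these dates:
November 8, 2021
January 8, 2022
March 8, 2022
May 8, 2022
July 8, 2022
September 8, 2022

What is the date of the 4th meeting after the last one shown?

Gaps: 61, 59, 61, 61, 62 days — not constant. Every event is on the 8th of the month.
Pattern: the 8th of every 2 months.
Next: November 2022 → November 8, 2022.
Next: January 2023 → January 8, 2023.
Next: March 2023 → March 8, 2023.
Next: May 2023 → May 8, 2023.

May 8, 2023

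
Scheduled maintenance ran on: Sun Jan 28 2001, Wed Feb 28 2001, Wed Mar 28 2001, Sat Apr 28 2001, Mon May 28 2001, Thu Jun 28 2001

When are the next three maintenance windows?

Sat Jul 28 2001, Tue Aug 28 2001, Fri Sep 28 2001

Gaps: 31, 28, 31, 30, 31 days — not constant. Every event is on the 28th of the month.
Pattern: the 28th of each month.
Next: July 2001 → Sat Jul 28 2001.
August 2001: Tue Aug 28 2001.
Next: September 2001 → Fri Sep 28 2001.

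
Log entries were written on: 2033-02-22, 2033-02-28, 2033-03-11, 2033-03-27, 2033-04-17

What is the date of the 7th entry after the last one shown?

The spacing grows by 5 each time: 6, 11, 16, 21 days.
Next gap: 26 days. 2033-04-17 + 26 days = 2033-05-13.
Next gap: 31 days. 2033-05-13 + 31 days = 2033-06-13.
Next gap: 36 days. 2033-06-13 + 36 days = 2033-07-19.
Next gap: 41 days. 2033-07-19 + 41 days = 2033-08-29.
Next gap: 46 days. 2033-08-29 + 46 days = 2033-10-14.
Next gap: 51 days. 2033-10-14 + 51 days = 2033-12-04.
Next gap: 56 days. 2033-12-04 + 56 days = 2034-01-29.

2034-01-29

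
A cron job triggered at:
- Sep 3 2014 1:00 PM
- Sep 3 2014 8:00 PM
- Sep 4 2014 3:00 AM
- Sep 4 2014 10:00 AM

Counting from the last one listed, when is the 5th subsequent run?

Sep 5 2014 9:00 PM

Gaps: 7, 7, 7 hours — each event is 7 hours after the previous one.
Sep 4 2014 10:00 AM + 7 h = Sep 4 2014 5:00 PM.
Sep 4 2014 5:00 PM + 7 h = Sep 5 2014 12:00 AM.
Sep 5 2014 12:00 AM + 7 h = Sep 5 2014 7:00 AM.
Sep 5 2014 7:00 AM + 7 h = Sep 5 2014 2:00 PM.
Sep 5 2014 2:00 PM + 7 h = Sep 5 2014 9:00 PM.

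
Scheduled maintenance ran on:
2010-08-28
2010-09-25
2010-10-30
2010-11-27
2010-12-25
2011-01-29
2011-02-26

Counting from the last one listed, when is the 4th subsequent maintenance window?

2011-06-25

These are Saturdays with 28, 35, 28, 28, 35, 28-day gaps.
Each is the final Saturday of its month — 2010-10-30 is past the 28th, so '4th Saturday' doesn't fit.
March 2011 ends with Saturday 2011-03-26.
April 2011 ends with Saturday 2011-04-30.
Last Saturday of May 2011: 2011-05-28.
Last Saturday of June 2011: 2011-06-25.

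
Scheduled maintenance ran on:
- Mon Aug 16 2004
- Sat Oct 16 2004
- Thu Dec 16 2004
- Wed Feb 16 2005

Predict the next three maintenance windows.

The day-of-month is always 16 (61, 61, 62 days between events).
So this recurs on the 16th of every 2 months.
Next: April 2005 → Sat Apr 16 2005.
Next: June 2005 → Thu Jun 16 2005.
August 2005: Tue Aug 16 2005.

Sat Apr 16 2005, Thu Jun 16 2005, Tue Aug 16 2005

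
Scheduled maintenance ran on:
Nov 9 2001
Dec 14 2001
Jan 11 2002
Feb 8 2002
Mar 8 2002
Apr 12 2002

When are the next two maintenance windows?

May 10 2002, Jun 14 2002

These are Fridays at 28- or 35-day spacing (35, 28, 28, 28, 35).
The pattern: 2nd Friday of the month.
May 2002 — 2nd Friday is May 10 2002.
2nd Friday of June 2002: Jun 14 2002.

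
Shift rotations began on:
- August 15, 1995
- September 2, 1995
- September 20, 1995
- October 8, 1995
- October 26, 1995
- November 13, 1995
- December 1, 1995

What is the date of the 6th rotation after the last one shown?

March 18, 1996

The spacing is 18, 18, 18, 18, 18, 18 days — always 18 days.
December 1, 1995 + 18 days = December 19, 1995.
December 19, 1995 + 18 days = January 6, 1996.
January 6, 1996 + 18 days = January 24, 1996.
January 24, 1996 + 18 days = February 11, 1996.
February 11, 1996 + 18 days = February 29, 1996.
February 29, 1996 + 18 days = March 18, 1996.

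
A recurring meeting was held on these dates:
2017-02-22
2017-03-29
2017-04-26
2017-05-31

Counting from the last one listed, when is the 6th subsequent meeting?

2017-11-29

Every date is a Wednesday; gaps 35, 28, 35 days.
Each is the last Wednesday of its month (at least one falls on the 29th or later, ruling out '4th Wednesday').
Last Wednesday of June 2017: 2017-06-28.
Last Wednesday of July 2017: 2017-07-26.
Last Wednesday of August 2017: 2017-08-30.
September 2017 ends with Wednesday 2017-09-27.
Last Wednesday of October 2017: 2017-10-25.
November 2017 ends with Wednesday 2017-11-29.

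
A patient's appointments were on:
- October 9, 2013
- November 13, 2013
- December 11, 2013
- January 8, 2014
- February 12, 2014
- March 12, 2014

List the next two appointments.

April 9, 2014; May 14, 2014

Gaps: 35, 28, 28, 35, 28 days — a mix of 28 and 35. Every date is a Wednesday.
Each is the 2nd Wednesday of its month.
April 2014 — 2nd Wednesday is April 9, 2014.
2nd Wednesday of May 2014: May 14, 2014.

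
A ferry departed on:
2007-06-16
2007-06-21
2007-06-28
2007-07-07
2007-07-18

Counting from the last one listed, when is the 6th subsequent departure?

Intervals are 5, 7, 9, 11 days — an arithmetic progression with common difference 2.
Next gap: 13 days. 2007-07-18 + 13 days = 2007-07-31.
Next gap: 15 days. 2007-07-31 + 15 days = 2007-08-15.
Next gap: 17 days. 2007-08-15 + 17 days = 2007-09-01.
Next gap: 19 days. 2007-09-01 + 19 days = 2007-09-20.
Next gap: 21 days. 2007-09-20 + 21 days = 2007-10-11.
Next gap: 23 days. 2007-10-11 + 23 days = 2007-11-03.

2007-11-03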